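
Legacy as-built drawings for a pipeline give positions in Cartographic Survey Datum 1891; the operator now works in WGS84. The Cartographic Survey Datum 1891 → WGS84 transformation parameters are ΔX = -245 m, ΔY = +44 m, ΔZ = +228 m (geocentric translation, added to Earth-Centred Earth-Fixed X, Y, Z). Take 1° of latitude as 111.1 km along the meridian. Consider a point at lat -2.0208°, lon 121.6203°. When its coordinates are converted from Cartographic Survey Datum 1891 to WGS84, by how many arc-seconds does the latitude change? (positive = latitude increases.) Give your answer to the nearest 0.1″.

Δφ = 7.6″

sin φ = -0.035262, cos φ = 0.999378, sin λ = 0.851541, cos λ = -0.524288.
North component: ΔN = −sin φ cos λ·ΔX − sin φ sin λ·ΔY + cos φ·ΔZ = −(-0.035262)(-0.524288)(-245) − (-0.035262)(0.851541)(44) + (0.999378)(228) = 233.71 m.
1° of latitude spans 111100 m, so Δφ = 233.71 / 111100 × 3600 = 7.573″.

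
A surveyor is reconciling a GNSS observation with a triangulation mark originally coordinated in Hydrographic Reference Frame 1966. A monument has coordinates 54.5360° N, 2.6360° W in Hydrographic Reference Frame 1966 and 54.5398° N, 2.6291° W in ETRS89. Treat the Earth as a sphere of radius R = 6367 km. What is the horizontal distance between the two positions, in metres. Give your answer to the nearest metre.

613 m

Δφ = 54.5398° − 54.5360° = +0.0038°; Δλ = -2.6291° − -2.6360° = +0.0069°.
1° along a meridian = πR/180 = 111125 m.
ΔN = Δφ × 111125 = 422.3 m; ΔE = Δλ × 111125 × cos(54.5360°) = +0.0069 × 111125 × 0.580191 = 444.9 m.
Distance = √(ΔE² + ΔN²) = √(444.9² + 422.3²) = 613.4 m.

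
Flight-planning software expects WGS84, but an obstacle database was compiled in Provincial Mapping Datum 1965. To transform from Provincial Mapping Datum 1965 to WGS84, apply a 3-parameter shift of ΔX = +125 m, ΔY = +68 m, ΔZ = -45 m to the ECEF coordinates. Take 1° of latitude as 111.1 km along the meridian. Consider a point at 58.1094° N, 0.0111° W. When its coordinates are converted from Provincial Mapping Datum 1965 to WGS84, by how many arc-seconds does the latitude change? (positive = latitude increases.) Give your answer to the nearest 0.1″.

Δφ = -4.2″

sin φ = 0.849058, cos φ = 0.528299, sin λ = -0.000194, cos λ = 1.000000.
North component: ΔN = −sin φ cos λ·ΔX − sin φ sin λ·ΔY + cos φ·ΔZ = −(0.849058)(1.000000)(125) − (0.849058)(-0.000194)(68) + (0.528299)(-45) = -129.89 m.
1° of latitude spans 111100 m, so Δφ = -129.89 / 111100 × 3600 = -4.209″.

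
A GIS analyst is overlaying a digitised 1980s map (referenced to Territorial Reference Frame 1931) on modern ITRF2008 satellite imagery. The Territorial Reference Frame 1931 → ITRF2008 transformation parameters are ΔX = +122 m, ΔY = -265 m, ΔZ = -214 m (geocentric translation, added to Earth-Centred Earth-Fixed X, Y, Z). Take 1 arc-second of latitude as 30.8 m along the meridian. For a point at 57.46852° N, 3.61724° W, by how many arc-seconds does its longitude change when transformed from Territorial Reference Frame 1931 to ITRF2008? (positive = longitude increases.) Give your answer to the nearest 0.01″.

sin φ = 0.843096, cos φ = 0.537763, sin λ = -0.063091, cos λ = 0.998008.
East component: ΔE = −sin λ·ΔX + cos λ·ΔY = −(-0.063091)(122) + (0.998008)(-265) = -256.77 m.
1° of latitude spans 3600 × 30.80 = 110880 m; at latitude φ, 1° of longitude spans that × cos φ = 59627.2 m, so Δλ = -256.77 / 59627.2 × 3600 = -15.503″.

Δλ = -15.50″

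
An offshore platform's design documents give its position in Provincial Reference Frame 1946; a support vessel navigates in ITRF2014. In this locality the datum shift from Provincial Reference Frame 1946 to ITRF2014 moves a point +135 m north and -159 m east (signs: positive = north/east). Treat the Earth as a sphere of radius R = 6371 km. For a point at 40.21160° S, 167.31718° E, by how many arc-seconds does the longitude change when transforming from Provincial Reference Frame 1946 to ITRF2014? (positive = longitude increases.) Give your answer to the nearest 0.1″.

Δλ = -6.7″

At latitude -40.21160°, cos φ = 0.763665.
One radian of longitude at latitude φ spans R cos φ, so Δλ = ΔE / (R cos φ) = -159.0 / (6371000 × 0.763665) = -3.2680e-05 rad = -6.741″.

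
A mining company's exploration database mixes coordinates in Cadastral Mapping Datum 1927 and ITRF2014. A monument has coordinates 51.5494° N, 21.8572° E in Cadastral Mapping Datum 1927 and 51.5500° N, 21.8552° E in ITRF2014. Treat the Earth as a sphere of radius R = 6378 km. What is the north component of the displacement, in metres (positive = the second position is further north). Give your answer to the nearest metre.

ΔN = 67 m

Δφ = 51.5500° − 51.5494° = +0.0006°; Δλ = 21.8552° − 21.8572° = -0.0020°.
1° along a meridian = πR/180 = 111317 m.
ΔN = Δφ × 111317 = 66.8 m; ΔE = Δλ × 111317 × cos(51.5494°) = -0.0020 × 111317 × 0.621840 = -138.4 m.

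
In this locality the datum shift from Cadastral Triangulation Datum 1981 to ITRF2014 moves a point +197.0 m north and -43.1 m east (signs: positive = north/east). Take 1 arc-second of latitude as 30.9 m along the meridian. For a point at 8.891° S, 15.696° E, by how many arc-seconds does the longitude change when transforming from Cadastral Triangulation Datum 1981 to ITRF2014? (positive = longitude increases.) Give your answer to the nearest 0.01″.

At latitude -8.891°, cos φ = 0.987984.
1″ of longitude at this latitude = 30.90 × cos φ = 30.5287 m, so Δλ = -43.1 / 30.5287 = -1.412″.

Δλ = -1.41″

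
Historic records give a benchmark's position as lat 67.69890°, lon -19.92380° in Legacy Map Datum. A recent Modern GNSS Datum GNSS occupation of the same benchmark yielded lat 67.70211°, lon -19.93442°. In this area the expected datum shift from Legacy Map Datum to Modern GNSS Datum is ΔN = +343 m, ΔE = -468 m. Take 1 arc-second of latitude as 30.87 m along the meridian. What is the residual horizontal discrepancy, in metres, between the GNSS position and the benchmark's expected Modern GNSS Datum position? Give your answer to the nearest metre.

24 m

Observed coordinate differences: Δφ = +0.00321°, Δλ = -0.01062°.
Converting to metres (1° lat = 111132 m, cos φ = 0.379474): observed ΔN = 356.7 m, observed ΔE = -447.9 m.
Subtracting the expected shift leaves a residual of 356.7 − (343) = 13.7 m north and -447.9 − (-468) = 20.1 m east.
Residual distance = √(13.7² + 20.1²) = 24.4 m.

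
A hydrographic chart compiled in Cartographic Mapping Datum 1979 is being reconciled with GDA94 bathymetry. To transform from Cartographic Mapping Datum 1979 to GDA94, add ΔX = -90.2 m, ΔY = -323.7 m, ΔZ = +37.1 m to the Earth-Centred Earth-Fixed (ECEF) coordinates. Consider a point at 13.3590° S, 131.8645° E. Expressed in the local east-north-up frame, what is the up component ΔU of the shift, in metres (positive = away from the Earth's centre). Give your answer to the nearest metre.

The local up (radial) axis is (cos φ cos λ, cos φ sin λ, sin φ), giving ΔU = 58.568 − 234.545 − 8.572 = -184.55 m.

ΔU = -185 m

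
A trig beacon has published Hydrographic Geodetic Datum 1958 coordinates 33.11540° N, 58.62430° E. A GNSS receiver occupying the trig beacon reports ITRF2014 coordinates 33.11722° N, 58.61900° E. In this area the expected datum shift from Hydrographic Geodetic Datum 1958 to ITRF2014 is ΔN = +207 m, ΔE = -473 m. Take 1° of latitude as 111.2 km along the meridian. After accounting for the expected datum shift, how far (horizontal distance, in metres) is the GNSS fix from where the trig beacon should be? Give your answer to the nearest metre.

21 m

Observed coordinate differences: Δφ = +0.00182°, Δλ = -0.00530°.
Converting to metres (1° lat = 111200 m, cos φ = 0.837572): observed ΔN = 202.4 m, observed ΔE = -493.6 m.
Subtracting the expected shift leaves a residual of 202.4 − (207) = -4.6 m north and -493.6 − (-473) = -20.6 m east.
Residual distance = √((-4.6)² + (-20.6)²) = 21.1 m.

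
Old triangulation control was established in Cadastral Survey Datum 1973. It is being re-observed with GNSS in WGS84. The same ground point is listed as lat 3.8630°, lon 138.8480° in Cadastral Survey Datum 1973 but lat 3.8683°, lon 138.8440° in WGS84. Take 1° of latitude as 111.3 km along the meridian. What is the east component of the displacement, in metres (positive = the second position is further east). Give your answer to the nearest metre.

Δφ = 3.8683° − 3.8630° = +0.0053°; Δλ = 138.8440° − 138.8480° = -0.0040°.
ΔN = Δφ × 111300 = 589.9 m; ΔE = Δλ × 111300 × cos(3.8630°) = -0.0040 × 111300 × 0.997728 = -444.2 m.

ΔE = -444 m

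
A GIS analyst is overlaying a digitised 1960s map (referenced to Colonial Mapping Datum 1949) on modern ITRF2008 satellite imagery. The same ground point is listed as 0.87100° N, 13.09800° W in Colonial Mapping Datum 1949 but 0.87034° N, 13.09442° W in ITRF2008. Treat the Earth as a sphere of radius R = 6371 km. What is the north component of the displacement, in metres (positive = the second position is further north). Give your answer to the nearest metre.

ΔN = -73 m

Δφ = 0.87034° − 0.87100° = -0.00066°; Δλ = -13.09442° − -13.09800° = +0.00358°.
1° along a meridian = πR/180 = 111195 m.
ΔN = Δφ × 111195 = -73.4 m; ΔE = Δλ × 111195 × cos(0.87100°) = +0.00358 × 111195 × 0.999884 = 398.0 m.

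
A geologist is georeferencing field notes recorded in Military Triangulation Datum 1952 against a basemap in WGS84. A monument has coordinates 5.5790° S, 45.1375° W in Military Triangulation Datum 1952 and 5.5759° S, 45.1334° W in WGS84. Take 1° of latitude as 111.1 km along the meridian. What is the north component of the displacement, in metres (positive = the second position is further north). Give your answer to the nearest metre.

ΔN = 344 m

Δφ = -5.5759° − -5.5790° = +0.0031°; Δλ = -45.1334° − -45.1375° = +0.0041°.
ΔN = Δφ × 111100 = 344.4 m; ΔE = Δλ × 111100 × cos(-5.5790°) = +0.0041 × 111100 × 0.995263 = 453.4 m.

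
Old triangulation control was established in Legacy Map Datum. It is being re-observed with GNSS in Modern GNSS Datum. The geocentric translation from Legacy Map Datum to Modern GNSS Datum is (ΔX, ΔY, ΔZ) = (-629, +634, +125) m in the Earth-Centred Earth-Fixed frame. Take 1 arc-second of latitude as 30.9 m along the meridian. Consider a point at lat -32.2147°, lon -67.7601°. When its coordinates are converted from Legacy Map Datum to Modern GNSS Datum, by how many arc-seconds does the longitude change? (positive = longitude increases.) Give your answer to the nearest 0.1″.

Δλ = -13.1″

sin φ = -0.533093, cos φ = 0.846056, sin λ = -0.925607, cos λ = 0.378485.
East component: ΔE = −sin λ·ΔX + cos λ·ΔY = −(-0.925607)(-629) + (0.378485)(634) = -342.25 m.
1° of latitude spans 3600 × 30.90 = 111240 m; at latitude φ, 1° of longitude spans that × cos φ = 94115.3 m, so Δλ = -342.25 / 94115.3 × 3600 = -13.091″.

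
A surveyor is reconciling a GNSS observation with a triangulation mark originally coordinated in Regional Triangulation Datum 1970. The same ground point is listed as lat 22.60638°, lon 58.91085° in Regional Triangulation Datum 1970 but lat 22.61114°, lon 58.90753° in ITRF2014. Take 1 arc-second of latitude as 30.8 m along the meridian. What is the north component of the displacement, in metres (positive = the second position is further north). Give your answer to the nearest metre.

Δφ = 22.61114° − 22.60638° = +0.00476°; Δλ = 58.90753° − 58.91085° = -0.00332°.
1° of latitude = 3600 × 30.80 = 110880 m.
ΔN = Δφ × 110880 = 527.8 m; ΔE = Δλ × 110880 × cos(22.60638°) = -0.00332 × 110880 × 0.923167 = -339.8 m.

ΔN = 528 m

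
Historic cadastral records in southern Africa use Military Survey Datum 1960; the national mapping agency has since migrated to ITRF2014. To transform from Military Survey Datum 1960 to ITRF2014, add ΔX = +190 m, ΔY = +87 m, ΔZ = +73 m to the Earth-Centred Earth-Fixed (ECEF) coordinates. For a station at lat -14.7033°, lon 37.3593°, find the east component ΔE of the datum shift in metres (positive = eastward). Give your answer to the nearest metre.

The local east axis at (φ, λ) is (−sin λ, cos λ, 0), so ΔE = −sin(37.3593°)·190 + cos(37.3593°)·87 = -46.14 m.

ΔE = -46 m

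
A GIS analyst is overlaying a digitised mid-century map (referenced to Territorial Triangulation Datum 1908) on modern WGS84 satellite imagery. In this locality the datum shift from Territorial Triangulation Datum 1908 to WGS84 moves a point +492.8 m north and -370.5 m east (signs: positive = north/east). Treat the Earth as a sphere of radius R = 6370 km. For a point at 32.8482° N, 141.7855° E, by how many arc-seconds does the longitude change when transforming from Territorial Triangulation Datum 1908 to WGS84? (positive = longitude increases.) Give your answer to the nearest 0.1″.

Δλ = -14.3″

At latitude 32.8482°, cos φ = 0.840111.
One radian of longitude at latitude φ spans R cos φ, so Δλ = ΔE / (R cos φ) = -370.5 / (6370000 × 0.840111) = -6.9233e-05 rad = -14.280″.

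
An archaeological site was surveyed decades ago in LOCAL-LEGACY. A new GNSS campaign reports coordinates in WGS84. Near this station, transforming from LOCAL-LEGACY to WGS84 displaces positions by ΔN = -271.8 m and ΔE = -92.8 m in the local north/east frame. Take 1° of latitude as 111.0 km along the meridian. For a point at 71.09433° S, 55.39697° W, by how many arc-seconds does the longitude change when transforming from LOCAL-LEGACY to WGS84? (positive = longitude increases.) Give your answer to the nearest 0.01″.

Δλ = -9.29″

At latitude -71.09433°, cos φ = 0.324011.
1° of longitude at this latitude = 111.0 × cos φ = 35.97 km, so Δλ = -92.8 / 35965.2 = -0.0025803° = -9.289″.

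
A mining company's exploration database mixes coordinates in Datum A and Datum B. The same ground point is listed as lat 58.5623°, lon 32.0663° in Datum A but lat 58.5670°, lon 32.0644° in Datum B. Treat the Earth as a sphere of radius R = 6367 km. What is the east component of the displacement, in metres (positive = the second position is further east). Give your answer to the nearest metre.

Δφ = 58.5670° − 58.5623° = +0.0047°; Δλ = 32.0644° − 32.0663° = -0.0019°.
1° along a meridian = πR/180 = 111125 m.
ΔN = Δφ × 111125 = 522.3 m; ΔE = Δλ × 111125 × cos(58.5623°) = -0.0019 × 111125 × 0.521571 = -110.1 m.

ΔE = -110 m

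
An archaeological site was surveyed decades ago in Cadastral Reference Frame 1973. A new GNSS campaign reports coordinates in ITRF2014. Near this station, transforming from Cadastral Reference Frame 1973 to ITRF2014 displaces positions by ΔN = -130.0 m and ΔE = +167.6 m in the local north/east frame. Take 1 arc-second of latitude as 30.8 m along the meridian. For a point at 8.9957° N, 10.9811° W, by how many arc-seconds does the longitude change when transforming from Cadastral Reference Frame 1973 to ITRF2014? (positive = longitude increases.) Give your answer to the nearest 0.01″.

Δλ = 5.51″

At latitude 8.9957°, cos φ = 0.987700.
1″ of longitude at this latitude = 30.80 × cos φ = 30.4212 m, so Δλ = 167.6 / 30.4212 = 5.509″.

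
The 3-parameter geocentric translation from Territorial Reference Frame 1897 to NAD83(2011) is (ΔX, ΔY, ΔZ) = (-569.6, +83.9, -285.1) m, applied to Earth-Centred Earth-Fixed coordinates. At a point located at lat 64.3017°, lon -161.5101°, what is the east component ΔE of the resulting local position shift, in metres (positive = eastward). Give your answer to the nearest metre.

ΔE = -260 m

The local east axis at (φ, λ) is (−sin λ, cos λ, 0), so ΔE = −sin(-161.5101°)·(-569.6) + cos(-161.5101°)·83.9 = -260.21 m.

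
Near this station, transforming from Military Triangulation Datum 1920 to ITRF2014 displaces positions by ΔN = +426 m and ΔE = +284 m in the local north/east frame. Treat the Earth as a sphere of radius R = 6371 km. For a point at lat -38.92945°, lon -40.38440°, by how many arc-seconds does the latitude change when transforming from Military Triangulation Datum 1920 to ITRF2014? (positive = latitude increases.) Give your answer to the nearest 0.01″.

On a sphere of radius R, 1 rad of latitude = R, so Δφ = ΔN / R = 426.0 / 6371000 = 6.6865e-05 rad = 13.792″.

Δφ = 13.79″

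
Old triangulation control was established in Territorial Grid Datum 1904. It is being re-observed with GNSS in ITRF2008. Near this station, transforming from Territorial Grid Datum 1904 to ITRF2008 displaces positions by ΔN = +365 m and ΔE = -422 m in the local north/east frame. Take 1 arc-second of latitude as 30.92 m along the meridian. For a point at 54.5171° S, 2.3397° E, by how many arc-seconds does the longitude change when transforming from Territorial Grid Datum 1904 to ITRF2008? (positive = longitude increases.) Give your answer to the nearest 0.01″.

At latitude -54.5171°, cos φ = 0.580460.
1″ of longitude at this latitude = 30.92 × cos φ = 17.9478 m, so Δλ = -422.0 / 17.9478 = -23.513″.

Δλ = -23.51″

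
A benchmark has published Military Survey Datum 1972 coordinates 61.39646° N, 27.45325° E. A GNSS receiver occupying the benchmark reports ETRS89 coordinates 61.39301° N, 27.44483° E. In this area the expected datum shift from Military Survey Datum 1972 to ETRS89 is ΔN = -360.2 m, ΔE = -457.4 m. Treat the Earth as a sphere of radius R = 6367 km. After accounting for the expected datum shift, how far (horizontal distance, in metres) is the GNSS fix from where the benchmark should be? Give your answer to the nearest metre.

25 m

Observed coordinate differences: Δφ = -0.00345°, Δλ = -0.00842°.
Converting to metres (1° lat = 111125 m, cos φ = 0.478746): observed ΔN = -383.4 m, observed ΔE = -448.0 m.
Subtracting the expected shift leaves a residual of -383.4 − (-360.2) = -23.2 m north and -448.0 − (-457.4) = 9.4 m east.
Residual distance = √((-23.2)² + 9.4²) = 25.0 m.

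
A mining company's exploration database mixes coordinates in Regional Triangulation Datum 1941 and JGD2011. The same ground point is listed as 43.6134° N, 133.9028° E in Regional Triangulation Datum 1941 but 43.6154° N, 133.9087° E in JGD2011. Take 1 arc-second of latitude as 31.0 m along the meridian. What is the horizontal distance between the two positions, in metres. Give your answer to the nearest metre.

Δφ = 43.6154° − 43.6134° = +0.0020°; Δλ = 133.9087° − 133.9028° = +0.0059°.
1° of latitude = 3600 × 31.00 = 111600 m.
ΔN = Δφ × 111600 = 223.2 m; ΔE = Δλ × 111600 × cos(43.6134°) = +0.0059 × 111600 × 0.724011 = 476.7 m.
Distance = √(ΔE² + ΔN²) = √(476.7² + 223.2²) = 526.4 m.

526 m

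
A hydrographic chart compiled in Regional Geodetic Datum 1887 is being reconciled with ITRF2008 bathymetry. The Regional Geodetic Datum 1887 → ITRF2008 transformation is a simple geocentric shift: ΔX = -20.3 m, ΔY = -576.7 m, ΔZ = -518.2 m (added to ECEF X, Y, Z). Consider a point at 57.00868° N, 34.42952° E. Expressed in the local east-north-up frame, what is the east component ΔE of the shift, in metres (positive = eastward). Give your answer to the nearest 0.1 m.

ΔE = -464.2 m

The local east axis at (φ, λ) is (−sin λ, cos λ, 0), so ΔE = −sin(34.42952°)·(-20.3) + cos(34.42952°)·(-576.7) = -464.20 m.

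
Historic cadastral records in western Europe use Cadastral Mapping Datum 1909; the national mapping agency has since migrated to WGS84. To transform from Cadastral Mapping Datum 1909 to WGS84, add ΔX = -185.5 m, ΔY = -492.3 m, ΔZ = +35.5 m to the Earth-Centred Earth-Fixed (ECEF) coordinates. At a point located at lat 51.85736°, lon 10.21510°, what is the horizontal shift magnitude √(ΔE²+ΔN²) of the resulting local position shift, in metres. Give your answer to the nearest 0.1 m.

508.7 m

At φ = 51.85736°, λ = 10.21510°: sin φ = 0.786476, cos φ = 0.617621, sin λ = 0.177344, cos λ = 0.984149.
ΔE = −sin λ·ΔX + cos λ·ΔY = −(0.177344)·(-185.5) + (0.984149)·(-492.3) = -451.60 m.
ΔN = −sin φ cos λ·ΔX − sin φ sin λ·ΔY + cos φ·ΔZ = −(0.786476)(0.984149)(-185.5) − (0.786476)(0.177344)(-492.3) + (0.617621)(35.5) = 234.17 m.
Horizontal magnitude = √(ΔE² + ΔN²) = √((-451.60)² + 234.17²) = 508.70 m.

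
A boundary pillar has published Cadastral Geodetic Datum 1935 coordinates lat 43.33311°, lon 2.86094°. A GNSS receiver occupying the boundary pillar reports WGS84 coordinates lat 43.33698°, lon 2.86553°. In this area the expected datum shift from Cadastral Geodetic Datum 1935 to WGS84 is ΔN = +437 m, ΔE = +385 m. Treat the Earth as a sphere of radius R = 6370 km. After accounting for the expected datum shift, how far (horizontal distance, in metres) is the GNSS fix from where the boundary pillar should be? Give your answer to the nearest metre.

Observed coordinate differences: Δφ = +0.00387°, Δλ = +0.00459°.
Converting to metres (1° lat = 111177 m, cos φ = 0.727376): observed ΔN = 430.3 m, observed ΔE = 371.2 m.
Subtracting the expected shift leaves a residual of 430.3 − (437) = -6.7 m north and 371.2 − (385) = -13.8 m east.
Residual distance = √((-6.7)² + (-13.8)²) = 15.4 m.

15 m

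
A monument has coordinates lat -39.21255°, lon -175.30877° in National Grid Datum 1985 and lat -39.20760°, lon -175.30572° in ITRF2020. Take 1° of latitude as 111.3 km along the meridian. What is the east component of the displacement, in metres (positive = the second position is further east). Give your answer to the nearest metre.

ΔE = 263 m

Δφ = -39.20760° − -39.21255° = +0.00495°; Δλ = -175.30572° − -175.30877° = +0.00305°.
ΔN = Δφ × 111300 = 550.9 m; ΔE = Δλ × 111300 × cos(-39.21255°) = +0.00305 × 111300 × 0.774806 = 263.0 m.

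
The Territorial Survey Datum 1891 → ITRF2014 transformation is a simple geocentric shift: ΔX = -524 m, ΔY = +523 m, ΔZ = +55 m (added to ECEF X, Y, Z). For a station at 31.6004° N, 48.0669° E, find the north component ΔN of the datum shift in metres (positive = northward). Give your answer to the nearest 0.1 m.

At φ = 31.6004°, λ = 48.0669°: sin φ = 0.523992, cos φ = 0.851723, sin λ = 0.743926, cos λ = 0.668262.
ΔN = −sin φ cos λ·ΔX − sin φ sin λ·ΔY + cos φ·ΔZ = −(0.523992)(0.668262)(-524) − (0.523992)(0.743926)(523) + (0.851723)(55) = 26.46 m.

ΔN = 26.5 m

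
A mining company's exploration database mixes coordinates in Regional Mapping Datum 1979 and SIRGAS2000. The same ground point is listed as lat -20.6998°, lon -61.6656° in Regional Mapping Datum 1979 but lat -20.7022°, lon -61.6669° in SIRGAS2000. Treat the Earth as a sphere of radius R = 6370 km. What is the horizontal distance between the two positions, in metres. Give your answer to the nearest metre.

299 m

Δφ = -20.7022° − -20.6998° = -0.0024°; Δλ = -61.6669° − -61.6656° = -0.0013°.
1° along a meridian = πR/180 = 111177 m.
ΔN = Δφ × 111177 = -266.8 m; ΔE = Δλ × 111177 × cos(-20.6998°) = -0.0013 × 111177 × 0.935445 = -135.2 m.
Distance = √(ΔE² + ΔN²) = √((-135.2)² + (-266.8)²) = 299.1 m.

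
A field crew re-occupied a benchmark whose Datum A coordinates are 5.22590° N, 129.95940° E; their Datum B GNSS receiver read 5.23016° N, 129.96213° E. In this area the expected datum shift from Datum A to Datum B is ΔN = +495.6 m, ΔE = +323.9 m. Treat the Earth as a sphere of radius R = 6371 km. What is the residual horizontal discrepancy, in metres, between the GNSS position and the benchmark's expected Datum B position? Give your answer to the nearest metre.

Observed coordinate differences: Δφ = +0.00426°, Δλ = +0.00273°.
Converting to metres (1° lat = 111195 m, cos φ = 0.995843): observed ΔN = 473.7 m, observed ΔE = 302.3 m.
Subtracting the expected shift leaves a residual of 473.7 − (495.6) = -21.9 m north and 302.3 − (323.9) = -21.6 m east.
Residual distance = √((-21.9)² + (-21.6)²) = 30.8 m.

31 m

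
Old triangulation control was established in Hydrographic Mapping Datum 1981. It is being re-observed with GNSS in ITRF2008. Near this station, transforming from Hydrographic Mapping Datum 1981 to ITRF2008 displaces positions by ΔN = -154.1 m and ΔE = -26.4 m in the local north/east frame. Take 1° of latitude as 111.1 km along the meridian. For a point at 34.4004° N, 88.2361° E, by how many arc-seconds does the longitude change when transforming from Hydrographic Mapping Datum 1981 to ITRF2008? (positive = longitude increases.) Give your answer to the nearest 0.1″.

At latitude 34.4004°, cos φ = 0.825110.
1° of longitude at this latitude = 111.1 × cos φ = 91.67 km, so Δλ = -26.4 / 91669.7 = -0.0002880° = -1.037″.

Δλ = -1.0″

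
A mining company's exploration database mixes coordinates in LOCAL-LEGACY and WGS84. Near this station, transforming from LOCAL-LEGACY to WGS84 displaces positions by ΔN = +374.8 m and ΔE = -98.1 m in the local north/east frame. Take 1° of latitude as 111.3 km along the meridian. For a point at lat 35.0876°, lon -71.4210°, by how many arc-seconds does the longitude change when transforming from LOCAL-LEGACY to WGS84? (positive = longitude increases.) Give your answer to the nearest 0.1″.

At latitude 35.0876°, cos φ = 0.818274.
1° of longitude at this latitude = 111.3 × cos φ = 91.07 km, so Δλ = -98.1 / 91073.9 = -0.0010771° = -3.878″.

Δλ = -3.9″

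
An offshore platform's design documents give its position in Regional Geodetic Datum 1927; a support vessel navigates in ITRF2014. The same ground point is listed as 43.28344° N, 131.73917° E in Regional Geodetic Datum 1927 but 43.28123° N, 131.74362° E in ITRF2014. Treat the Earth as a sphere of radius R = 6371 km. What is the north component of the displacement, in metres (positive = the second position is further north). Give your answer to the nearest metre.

Δφ = 43.28123° − 43.28344° = -0.00221°; Δλ = 131.74362° − 131.73917° = +0.00445°.
1° along a meridian = πR/180 = 111195 m.
ΔN = Δφ × 111195 = -245.7 m; ΔE = Δλ × 111195 × cos(43.28344°) = +0.00445 × 111195 × 0.727971 = 360.2 m.

ΔN = -246 m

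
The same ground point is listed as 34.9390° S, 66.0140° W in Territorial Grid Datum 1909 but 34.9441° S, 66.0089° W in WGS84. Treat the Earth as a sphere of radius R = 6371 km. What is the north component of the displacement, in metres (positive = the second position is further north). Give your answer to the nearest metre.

Δφ = -34.9441° − -34.9390° = -0.0051°; Δλ = -66.0089° − -66.0140° = +0.0051°.
1° along a meridian = πR/180 = 111195 m.
ΔN = Δφ × 111195 = -567.1 m; ΔE = Δλ × 111195 × cos(-34.9390°) = +0.0051 × 111195 × 0.819762 = 464.9 m.

ΔN = -567 m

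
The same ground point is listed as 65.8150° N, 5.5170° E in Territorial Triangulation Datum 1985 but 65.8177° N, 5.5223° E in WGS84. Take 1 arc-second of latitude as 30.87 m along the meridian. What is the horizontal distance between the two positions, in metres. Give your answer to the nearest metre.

Δφ = 65.8177° − 65.8150° = +0.0027°; Δλ = 5.5223° − 5.5170° = +0.0053°.
1° of latitude = 3600 × 30.87 = 111132 m.
ΔN = Δφ × 111132 = 300.1 m; ΔE = Δλ × 111132 × cos(65.8150°) = +0.0053 × 111132 × 0.409684 = 241.3 m.
Distance = √(ΔE² + ΔN²) = √(241.3² + 300.1²) = 385.0 m.

385 m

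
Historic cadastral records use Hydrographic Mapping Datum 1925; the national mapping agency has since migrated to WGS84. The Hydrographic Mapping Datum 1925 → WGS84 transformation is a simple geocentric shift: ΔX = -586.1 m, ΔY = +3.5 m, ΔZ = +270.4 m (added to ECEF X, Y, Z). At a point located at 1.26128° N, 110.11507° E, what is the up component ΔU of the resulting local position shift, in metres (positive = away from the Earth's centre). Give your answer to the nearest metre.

At φ = 1.26128°, λ = 110.11507°: sin φ = 0.022012, cos φ = 0.999758, sin λ = 0.939004, cos λ = -0.343907.
ΔU = cos φ cos λ·ΔX + cos φ sin λ·ΔY + sin φ·ΔZ = (0.999758)(-0.343907)(-586.1) + (0.999758)(0.939004)(3.5) + (0.022012)(270.4) = 210.75 m.

ΔU = 211 m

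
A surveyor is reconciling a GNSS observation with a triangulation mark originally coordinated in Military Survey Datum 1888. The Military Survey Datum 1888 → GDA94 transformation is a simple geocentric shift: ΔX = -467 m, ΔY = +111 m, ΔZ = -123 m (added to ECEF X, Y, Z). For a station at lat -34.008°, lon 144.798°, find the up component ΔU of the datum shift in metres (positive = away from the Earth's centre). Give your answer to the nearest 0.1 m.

ΔU = 438.2 m

At φ = -34.008°, λ = 144.798°: sin φ = -0.559309, cos φ = 0.828959, sin λ = 0.576461, cos λ = -0.817125.
ΔU = cos φ cos λ·ΔX + cos φ sin λ·ΔY + sin φ·ΔZ = (0.828959)(-0.817125)(-467) + (0.828959)(0.576461)(111) + (-0.559309)(-123) = 438.17 m.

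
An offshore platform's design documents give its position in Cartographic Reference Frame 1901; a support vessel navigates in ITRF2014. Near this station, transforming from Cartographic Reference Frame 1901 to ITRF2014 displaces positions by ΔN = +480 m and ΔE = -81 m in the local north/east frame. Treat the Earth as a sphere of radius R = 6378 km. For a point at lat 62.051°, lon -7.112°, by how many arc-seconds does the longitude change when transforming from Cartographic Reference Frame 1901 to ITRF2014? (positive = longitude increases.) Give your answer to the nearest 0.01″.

Δλ = -5.59″

At latitude 62.051°, cos φ = 0.468685.
One radian of longitude at latitude φ spans R cos φ, so Δλ = ΔE / (R cos φ) = -81.0 / (6378000 × 0.468685) = -2.7097e-05 rad = -5.589″.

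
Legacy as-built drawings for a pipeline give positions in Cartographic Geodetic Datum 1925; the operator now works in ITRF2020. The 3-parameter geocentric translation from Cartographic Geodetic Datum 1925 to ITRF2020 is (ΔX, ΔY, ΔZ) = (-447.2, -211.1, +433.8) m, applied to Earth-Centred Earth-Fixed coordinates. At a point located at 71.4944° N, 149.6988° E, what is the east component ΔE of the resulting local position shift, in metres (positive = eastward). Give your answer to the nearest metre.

The local east axis at (φ, λ) is (−sin λ, cos λ, 0), so ΔE = −sin(149.6988°)·(-447.2) + cos(149.6988°)·(-211.1) = 407.89 m.

ΔE = 408 m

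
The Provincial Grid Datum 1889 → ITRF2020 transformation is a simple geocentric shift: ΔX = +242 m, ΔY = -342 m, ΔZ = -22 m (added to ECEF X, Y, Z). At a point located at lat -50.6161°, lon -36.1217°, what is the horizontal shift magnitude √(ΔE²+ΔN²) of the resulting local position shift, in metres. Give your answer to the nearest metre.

322 m

The local east axis at (φ, λ) is (−sin λ, cos λ, 0), so ΔE = −sin(-36.1217°)·242 + cos(-36.1217°)·(-342) = -133.60 m.
The local north axis is (−sin φ cos λ, −sin φ sin λ, cos φ), giving ΔN = 151.088 + 155.827 − 13.959 = 292.96 m.
Horizontal magnitude = √(ΔE² + ΔN²) = √((-133.60)² + 292.96²) = 321.98 m.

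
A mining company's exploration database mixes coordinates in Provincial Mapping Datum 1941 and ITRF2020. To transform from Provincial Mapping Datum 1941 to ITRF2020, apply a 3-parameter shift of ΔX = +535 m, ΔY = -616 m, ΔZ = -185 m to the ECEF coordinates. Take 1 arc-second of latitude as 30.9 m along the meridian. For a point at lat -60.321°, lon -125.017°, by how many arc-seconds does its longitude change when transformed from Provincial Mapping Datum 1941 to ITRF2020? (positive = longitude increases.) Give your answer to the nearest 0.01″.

sin φ = -0.868813, cos φ = 0.495140, sin λ = -0.818982, cos λ = -0.573819.
East component: ΔE = −sin λ·ΔX + cos λ·ΔY = −(-0.818982)(535) + (-0.573819)(-616) = 791.63 m.
1° of latitude spans 3600 × 30.90 = 111240 m; at latitude φ, 1° of longitude spans that × cos φ = 55079.4 m, so Δλ = 791.63 / 55079.4 × 3600 = 51.741″.

Δλ = 51.74″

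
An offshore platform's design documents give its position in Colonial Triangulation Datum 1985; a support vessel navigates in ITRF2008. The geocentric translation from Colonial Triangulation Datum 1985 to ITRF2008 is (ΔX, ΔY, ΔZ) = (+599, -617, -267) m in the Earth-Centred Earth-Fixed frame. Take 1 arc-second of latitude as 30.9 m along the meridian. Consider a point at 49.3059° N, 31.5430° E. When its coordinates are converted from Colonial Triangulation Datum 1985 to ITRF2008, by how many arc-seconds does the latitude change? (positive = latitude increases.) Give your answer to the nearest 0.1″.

Δφ = -10.2″

sin φ = 0.758201, cos φ = 0.652020, sin λ = 0.523138, cos λ = 0.852248.
North component: ΔN = −sin φ cos λ·ΔX − sin φ sin λ·ΔY + cos φ·ΔZ = −(0.758201)(0.852248)(599) − (0.758201)(0.523138)(-617) + (0.652020)(-267) = -316.42 m.
1° of latitude spans 3600 × 30.90 = 111240 m, so Δφ = -316.42 / 111240 × 3600 = -10.240″.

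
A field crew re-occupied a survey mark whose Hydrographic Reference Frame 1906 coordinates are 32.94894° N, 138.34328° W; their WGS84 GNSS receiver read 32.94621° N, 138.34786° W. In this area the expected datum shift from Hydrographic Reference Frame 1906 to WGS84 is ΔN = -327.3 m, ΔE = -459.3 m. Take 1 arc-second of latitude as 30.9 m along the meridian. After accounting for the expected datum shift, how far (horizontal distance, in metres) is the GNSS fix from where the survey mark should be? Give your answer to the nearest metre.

Observed coordinate differences: Δφ = -0.00273°, Δλ = -0.00458°.
Converting to metres (1° lat = 111240 m, cos φ = 0.839156): observed ΔN = -303.7 m, observed ΔE = -427.5 m.
Subtracting the expected shift leaves a residual of -303.7 − (-327.3) = 23.6 m north and -427.5 − (-459.3) = 31.8 m east.
Residual distance = √(23.6² + 31.8²) = 39.6 m.

40 m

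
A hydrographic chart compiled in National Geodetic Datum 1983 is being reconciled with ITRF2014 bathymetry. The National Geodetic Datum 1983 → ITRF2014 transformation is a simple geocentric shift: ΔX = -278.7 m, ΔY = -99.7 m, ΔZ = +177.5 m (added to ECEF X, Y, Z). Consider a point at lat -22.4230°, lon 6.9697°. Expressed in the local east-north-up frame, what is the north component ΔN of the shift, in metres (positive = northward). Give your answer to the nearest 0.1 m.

ΔN = 53.9 m

At φ = -22.4230°, λ = 6.9697°: sin φ = -0.381441, cos φ = 0.924393, sin λ = 0.121344, cos λ = 0.992610.
ΔN = −sin φ cos λ·ΔX − sin φ sin λ·ΔY + cos φ·ΔZ = −(-0.381441)(0.992610)(-278.7) − (-0.381441)(0.121344)(-99.7) + (0.924393)(177.5) = 53.94 m.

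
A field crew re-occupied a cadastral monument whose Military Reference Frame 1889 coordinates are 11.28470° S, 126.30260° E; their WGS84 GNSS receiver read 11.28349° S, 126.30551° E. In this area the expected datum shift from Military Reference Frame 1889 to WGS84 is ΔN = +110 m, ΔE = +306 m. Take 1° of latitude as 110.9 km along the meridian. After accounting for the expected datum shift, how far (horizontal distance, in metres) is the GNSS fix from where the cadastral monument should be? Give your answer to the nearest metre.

Observed coordinate differences: Δφ = +0.00121°, Δλ = +0.00291°.
Converting to metres (1° lat = 110900 m, cos φ = 0.980667): observed ΔN = 134.2 m, observed ΔE = 316.5 m.
Subtracting the expected shift leaves a residual of 134.2 − (110) = 24.2 m north and 316.5 − (306) = 10.5 m east.
Residual distance = √(24.2² + 10.5²) = 26.4 m.

26 m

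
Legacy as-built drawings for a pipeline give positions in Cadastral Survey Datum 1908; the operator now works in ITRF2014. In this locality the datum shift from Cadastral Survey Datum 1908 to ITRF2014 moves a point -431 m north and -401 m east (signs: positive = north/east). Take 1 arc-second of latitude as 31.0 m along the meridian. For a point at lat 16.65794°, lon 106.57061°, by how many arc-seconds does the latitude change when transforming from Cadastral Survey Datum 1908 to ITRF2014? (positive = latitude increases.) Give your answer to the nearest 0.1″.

Δφ = -13.9″

1″ of latitude = 31.00 m, so Δφ = -431.0 / 31.00 = -13.903″.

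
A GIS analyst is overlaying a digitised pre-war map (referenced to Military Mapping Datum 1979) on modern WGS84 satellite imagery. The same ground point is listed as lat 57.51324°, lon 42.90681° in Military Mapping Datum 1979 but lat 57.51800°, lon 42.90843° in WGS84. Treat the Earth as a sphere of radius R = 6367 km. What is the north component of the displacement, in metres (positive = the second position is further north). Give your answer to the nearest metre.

ΔN = 529 m

Δφ = 57.51800° − 57.51324° = +0.00476°; Δλ = 42.90843° − 42.90681° = +0.00162°.
1° along a meridian = πR/180 = 111125 m.
ΔN = Δφ × 111125 = 529.0 m; ΔE = Δλ × 111125 × cos(57.51324°) = +0.00162 × 111125 × 0.537105 = 96.7 m.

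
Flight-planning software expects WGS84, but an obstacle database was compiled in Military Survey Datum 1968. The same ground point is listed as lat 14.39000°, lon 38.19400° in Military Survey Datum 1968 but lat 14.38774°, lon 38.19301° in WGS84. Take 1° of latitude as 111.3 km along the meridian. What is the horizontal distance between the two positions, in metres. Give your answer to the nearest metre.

Δφ = 14.38774° − 14.39000° = -0.00226°; Δλ = 38.19301° − 38.19400° = -0.00099°.
ΔN = Δφ × 111300 = -251.5 m; ΔE = Δλ × 111300 × cos(14.39000°) = -0.00099 × 111300 × 0.968627 = -106.7 m.
Distance = √(ΔE² + ΔN²) = √((-106.7)² + (-251.5)²) = 273.2 m.

273 m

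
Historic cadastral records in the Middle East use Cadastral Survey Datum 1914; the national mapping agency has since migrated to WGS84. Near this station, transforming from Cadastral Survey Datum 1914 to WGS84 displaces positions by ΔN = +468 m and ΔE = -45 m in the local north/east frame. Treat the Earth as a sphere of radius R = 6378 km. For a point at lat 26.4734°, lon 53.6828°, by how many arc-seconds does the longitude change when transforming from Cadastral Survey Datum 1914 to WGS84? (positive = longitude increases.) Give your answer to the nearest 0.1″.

Δλ = -1.6″

At latitude 26.4734°, cos φ = 0.895141.
One radian of longitude at latitude φ spans R cos φ, so Δλ = ΔE / (R cos φ) = -45.0 / (6378000 × 0.895141) = -7.8820e-06 rad = -1.626″.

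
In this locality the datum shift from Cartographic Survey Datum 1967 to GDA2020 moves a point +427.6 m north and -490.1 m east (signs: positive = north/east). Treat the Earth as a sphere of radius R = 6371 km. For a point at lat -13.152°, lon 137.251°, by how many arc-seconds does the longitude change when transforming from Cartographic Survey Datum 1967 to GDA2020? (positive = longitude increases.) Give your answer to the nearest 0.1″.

At latitude -13.152°, cos φ = 0.973770.
One radian of longitude at latitude φ spans R cos φ, so Δλ = ΔE / (R cos φ) = -490.1 / (6371000 × 0.973770) = -7.8999e-05 rad = -16.295″.

Δλ = -16.3″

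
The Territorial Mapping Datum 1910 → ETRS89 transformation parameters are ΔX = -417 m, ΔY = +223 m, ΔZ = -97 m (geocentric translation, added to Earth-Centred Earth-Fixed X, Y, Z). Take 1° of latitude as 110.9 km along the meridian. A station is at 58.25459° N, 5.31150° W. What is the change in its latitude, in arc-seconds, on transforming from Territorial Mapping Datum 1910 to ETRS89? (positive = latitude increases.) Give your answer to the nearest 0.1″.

Δφ = 10.4″

sin φ = 0.850394, cos φ = 0.526146, sin λ = -0.092570, cos λ = 0.995706.
North component: ΔN = −sin φ cos λ·ΔX − sin φ sin λ·ΔY + cos φ·ΔZ = −(0.850394)(0.995706)(-417) − (0.850394)(-0.092570)(223) + (0.526146)(-97) = 319.61 m.
1° of latitude spans 110900 m, so Δφ = 319.61 / 110900 × 3600 = 10.375″.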